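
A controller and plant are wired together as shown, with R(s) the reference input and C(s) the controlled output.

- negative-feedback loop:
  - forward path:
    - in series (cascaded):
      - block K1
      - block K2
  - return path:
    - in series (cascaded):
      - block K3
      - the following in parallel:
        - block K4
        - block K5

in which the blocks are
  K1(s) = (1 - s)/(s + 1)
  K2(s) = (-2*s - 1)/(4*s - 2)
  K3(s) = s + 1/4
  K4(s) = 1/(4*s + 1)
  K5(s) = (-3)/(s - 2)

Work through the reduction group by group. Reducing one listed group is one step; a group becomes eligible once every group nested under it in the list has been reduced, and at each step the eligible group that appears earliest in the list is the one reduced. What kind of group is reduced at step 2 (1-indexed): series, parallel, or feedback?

Step 1: combine K1, K2 in series
Step 2: reduce the parallel group K4, K5
Step 3: cascade K3, (K4+K5)
Step 4: feedback reduction of (K1*K2), (K3*(K4+K5))
So the answer for step 2 is parallel.

Answer: parallel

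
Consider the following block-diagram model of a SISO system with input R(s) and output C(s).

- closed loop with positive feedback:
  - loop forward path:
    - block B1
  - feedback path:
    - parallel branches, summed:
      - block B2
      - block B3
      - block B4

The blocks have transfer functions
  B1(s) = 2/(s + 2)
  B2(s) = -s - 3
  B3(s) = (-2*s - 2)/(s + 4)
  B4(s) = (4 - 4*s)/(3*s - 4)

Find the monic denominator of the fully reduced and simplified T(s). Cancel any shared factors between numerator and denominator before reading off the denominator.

The answer is s^3 + 68*s^2/9 + 4*s - 176/9.

Reasoning:
Step 1: sum the parallel branches B2, B3, B4, giving (-3*s^3 - 27*s^2 - 18*s + 72)/(3*s^2 + 8*s - 16)
Step 2: reduce the feedback loop with forward B1 and return (B2+B3+B4), giving (6*s^2 + 16*s - 32)/(9*s^3 + 68*s^2 + 36*s - 176)
That last expression is T(s), already simplified. Scaling its denominator by 1/9 (the reciprocal of the leading coefficient) yields the monic denominator.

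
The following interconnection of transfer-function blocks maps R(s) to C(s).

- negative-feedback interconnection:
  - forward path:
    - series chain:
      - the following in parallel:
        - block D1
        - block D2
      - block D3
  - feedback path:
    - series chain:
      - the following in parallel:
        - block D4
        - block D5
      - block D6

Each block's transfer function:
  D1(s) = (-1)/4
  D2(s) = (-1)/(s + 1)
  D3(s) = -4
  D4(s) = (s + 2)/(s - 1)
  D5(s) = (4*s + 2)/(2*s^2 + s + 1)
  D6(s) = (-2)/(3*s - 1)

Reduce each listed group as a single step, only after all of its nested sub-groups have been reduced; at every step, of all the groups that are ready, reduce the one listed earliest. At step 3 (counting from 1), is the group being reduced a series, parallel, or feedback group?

(1) parallel reduction of D1, D2
(2) combine (D1+D2), D3 in series
(3) reduce the parallel group D4, D5
(4) reduce the series chain (D4+D5), D6
(5) collapse the loop (((D1+D2)*D3) forward, ((D4+D5)*D6) return)
At step 3 the group reduced is parallel.

Hence the answer: parallel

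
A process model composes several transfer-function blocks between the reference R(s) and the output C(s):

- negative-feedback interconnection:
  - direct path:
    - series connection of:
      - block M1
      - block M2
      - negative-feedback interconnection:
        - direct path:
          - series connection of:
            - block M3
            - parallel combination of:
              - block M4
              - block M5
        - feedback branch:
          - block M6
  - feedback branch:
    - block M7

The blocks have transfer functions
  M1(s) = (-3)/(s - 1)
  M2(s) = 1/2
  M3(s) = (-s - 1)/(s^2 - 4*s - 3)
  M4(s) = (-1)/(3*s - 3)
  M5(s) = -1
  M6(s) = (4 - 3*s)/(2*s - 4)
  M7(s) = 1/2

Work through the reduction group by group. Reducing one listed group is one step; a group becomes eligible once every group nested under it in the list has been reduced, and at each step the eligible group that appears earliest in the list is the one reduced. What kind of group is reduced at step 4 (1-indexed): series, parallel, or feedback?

1. parallel reduction of M4, M5
2. multiply M3, (M4+M5) (series)
3. apply the feedback formula to (M3*(M4+M5)), M6
4. reduce the series chain M1, M2, [(M3*(M4+M5))/(1+(M3*(M4+M5))*M6)]
5. apply the feedback formula to (M1*M2*[(M3*(M4+M5))/(1+(M3*(M4+M5))*M6)]), M7
Step 4: series.

Answer: series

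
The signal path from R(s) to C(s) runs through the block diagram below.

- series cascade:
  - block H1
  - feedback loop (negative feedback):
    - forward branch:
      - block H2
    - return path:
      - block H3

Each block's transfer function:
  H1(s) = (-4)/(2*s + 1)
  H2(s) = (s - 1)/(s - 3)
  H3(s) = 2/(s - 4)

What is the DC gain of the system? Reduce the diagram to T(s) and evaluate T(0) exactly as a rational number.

The answer is -8/5.

Reasoning:
[1] close the feedback loop around H2, H3 gives (s^2 - 5*s + 4)/(s^2 - 5*s + 10)
[2] multiply H1, [H2/(1+H2*H3)] (series) gives (-4*s^2 + 20*s - 16)/(2*s^3 - 9*s^2 + 15*s + 10)
The step-2 result is T(s). Setting s = 0: T(0) = -16/10 = -8/5.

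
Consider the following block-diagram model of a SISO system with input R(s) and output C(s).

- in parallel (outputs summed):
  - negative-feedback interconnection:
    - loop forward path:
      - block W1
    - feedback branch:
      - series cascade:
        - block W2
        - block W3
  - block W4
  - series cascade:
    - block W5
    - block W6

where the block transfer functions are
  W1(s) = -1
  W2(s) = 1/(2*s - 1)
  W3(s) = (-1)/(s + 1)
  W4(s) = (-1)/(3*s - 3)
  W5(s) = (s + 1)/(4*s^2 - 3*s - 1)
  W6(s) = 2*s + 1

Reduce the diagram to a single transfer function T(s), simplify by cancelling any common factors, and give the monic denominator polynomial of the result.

Step 1: combine W2, W3 in series gives (-1)/(2*s^2 + s - 1)
Step 2: feedback reduction of W1, (W2*W3) gives (-2*s^2 - s + 1)/(2*s^2 + s)
Step 3: series reduction of W5, W6 gives (2*s^2 + 3*s + 1)/(4*s^2 - 3*s - 1)
Step 4: combine [W1/(1+W1*(W2*W3))], W4, (W5*W6) in parallel gives (-12*s^4 + 22*s^3 + 36*s^2 - 4*s - 3)/(24*s^4 - 6*s^3 - 15*s^2 - 3*s)
Step 4 gives the fully reduced T(s), with no common factor left to cancel. The denominator's leading coefficient is 24, so divide each of its coefficients by 24 to get the monic form.

Hence the answer: s^4 - s^3/4 - 5*s^2/8 - s/8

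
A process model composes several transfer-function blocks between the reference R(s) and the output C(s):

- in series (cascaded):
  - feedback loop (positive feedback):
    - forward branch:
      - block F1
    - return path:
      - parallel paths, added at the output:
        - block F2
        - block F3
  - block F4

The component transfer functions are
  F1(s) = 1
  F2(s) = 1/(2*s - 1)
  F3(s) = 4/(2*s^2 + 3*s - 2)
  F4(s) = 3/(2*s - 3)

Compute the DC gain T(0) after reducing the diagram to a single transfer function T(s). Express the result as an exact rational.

The answer is -1/4.

Reasoning:
Step 1: reduce the parallel group F2, F3, giving (s + 6)/(2*s^2 + 3*s - 2)
Step 2: apply the feedback formula to F1, (F2+F3), giving (2*s^2 + 3*s - 2)/(2*s^2 + 2*s - 8)
Step 3: multiply [F1/(1-F1*(F2+F3))], F4 (series), giving (6*s^2 + 9*s - 6)/(4*s^3 - 2*s^2 - 22*s + 24)
The step-3 result is T(s). Setting s = 0: T(0) = -6/24 = -1/4.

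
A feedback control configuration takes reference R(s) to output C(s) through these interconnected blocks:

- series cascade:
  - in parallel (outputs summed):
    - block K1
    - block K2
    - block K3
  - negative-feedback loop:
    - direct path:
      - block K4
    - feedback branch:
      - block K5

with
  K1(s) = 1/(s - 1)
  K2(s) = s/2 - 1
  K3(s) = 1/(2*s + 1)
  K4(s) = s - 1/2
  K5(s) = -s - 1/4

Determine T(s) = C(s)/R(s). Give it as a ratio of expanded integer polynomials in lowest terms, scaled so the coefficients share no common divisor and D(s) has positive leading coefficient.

Step 1. combine K1, K2, K3 in parallel -> (2*s^3 - 5*s^2 + 7*s + 2)/(4*s^2 - 2*s - 2)
Step 2. collapse the loop (K4 forward, K5 return) -> (4 - 8*s)/(8*s^2 - 2*s - 9)
Step 3. cascade (K1+K2+K3), [K4/(1+K4*K5)]; the result is T(s) itself (integer coefficients, no common factor, positive leading denominator coefficient)

Hence the answer: (-8*s^4 + 24*s^3 - 38*s^2 + 6*s + 4)/(16*s^4 - 12*s^3 - 24*s^2 + 11*s + 9)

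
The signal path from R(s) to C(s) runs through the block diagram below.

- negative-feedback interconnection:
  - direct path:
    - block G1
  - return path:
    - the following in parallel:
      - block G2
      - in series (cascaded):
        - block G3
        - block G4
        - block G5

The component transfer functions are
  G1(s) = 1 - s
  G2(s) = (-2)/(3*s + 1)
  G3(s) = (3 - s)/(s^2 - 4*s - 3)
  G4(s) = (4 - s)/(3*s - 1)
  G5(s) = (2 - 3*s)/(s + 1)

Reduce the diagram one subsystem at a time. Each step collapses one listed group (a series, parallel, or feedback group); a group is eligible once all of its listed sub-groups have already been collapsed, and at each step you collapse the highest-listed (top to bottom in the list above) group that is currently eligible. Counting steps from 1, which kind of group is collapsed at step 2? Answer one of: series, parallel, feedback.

Step 1: cascade G3, G4, G5
Step 2: sum the parallel branches G2, (G3*G4*G5)
Step 3: collapse the loop (G1 forward, (G2+(G3*G4*G5)) return)
The group at step 2 is a parallel group.

Hence the answer: parallel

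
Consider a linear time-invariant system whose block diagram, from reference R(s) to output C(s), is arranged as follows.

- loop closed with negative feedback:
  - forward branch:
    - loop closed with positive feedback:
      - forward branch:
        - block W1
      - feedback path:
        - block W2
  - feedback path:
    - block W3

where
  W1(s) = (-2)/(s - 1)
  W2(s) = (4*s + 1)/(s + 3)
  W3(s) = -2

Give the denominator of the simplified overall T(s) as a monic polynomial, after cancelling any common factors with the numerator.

Step 1. feedback reduction of W1, W2, giving (-2*s - 6)/(s^2 + 10*s - 1)
Step 2. feedback reduction of [W1/(1-W1*W2)], W3, giving (-2*s - 6)/(s^2 + 14*s + 11)
The result of step 2 is T(s) in lowest terms. Its denominator already has leading coefficient 1, so it is monic as it stands.

Hence the answer: s^2 + 14*s + 11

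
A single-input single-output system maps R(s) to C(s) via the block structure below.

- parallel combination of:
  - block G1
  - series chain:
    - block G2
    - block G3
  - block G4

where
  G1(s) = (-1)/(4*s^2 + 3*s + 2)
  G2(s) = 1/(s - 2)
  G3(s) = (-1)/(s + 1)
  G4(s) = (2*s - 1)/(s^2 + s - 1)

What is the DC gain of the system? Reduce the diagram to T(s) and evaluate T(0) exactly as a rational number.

Step 1. multiply G2, G3 (series), giving (-1)/(s^2 - s - 2)
Step 2. sum the parallel branches G1, (G2*G3), G4, giving (8*s^5 - 11*s^4 - 24*s^3 - 4*s^2 + 2*s + 4)/(4*s^6 + 3*s^5 - 14*s^4 - 16*s^3 - 3*s^2 + 4*s + 4)
That last expression is T(s); at s = 0 only the constant terms survive, so T(0) = 4/4 = 1.

Therefore the answer is 1.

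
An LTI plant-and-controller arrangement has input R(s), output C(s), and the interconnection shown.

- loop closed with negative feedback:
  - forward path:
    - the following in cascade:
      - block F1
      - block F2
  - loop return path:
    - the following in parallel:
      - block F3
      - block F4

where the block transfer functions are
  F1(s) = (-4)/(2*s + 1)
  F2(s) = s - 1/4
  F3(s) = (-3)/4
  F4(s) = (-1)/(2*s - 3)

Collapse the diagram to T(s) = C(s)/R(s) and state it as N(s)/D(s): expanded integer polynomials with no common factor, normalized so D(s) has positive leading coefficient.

The answer is (-32*s^2 + 56*s - 12)/(40*s^2 - 42*s - 7).

Reasoning:
1. reduce the series chain F1, F2 = (1 - 4*s)/(2*s + 1)
2. parallel reduction of F3, F4 = (5 - 6*s)/(8*s - 12)
3. apply the feedback formula to (F1*F2), (F3+F4), which is the overall transfer function T(s) = C(s)/R(s) in lowest terms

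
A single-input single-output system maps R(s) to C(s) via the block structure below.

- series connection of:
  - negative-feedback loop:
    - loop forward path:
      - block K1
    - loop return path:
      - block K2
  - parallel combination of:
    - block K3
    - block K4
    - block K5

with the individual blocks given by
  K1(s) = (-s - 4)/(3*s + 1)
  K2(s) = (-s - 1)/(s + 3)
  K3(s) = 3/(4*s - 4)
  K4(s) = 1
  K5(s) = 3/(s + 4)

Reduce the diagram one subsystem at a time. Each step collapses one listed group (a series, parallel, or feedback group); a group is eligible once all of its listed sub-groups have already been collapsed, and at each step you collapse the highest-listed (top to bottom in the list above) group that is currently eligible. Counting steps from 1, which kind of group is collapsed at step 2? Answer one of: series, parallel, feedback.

The answer is parallel.

Reasoning:
(1) close the feedback loop around K1, K2
(2) reduce the parallel group K3, K4, K5
(3) cascade [K1/(1+K1*K2)], (K3+K4+K5)
The group at step 2 is a parallel group.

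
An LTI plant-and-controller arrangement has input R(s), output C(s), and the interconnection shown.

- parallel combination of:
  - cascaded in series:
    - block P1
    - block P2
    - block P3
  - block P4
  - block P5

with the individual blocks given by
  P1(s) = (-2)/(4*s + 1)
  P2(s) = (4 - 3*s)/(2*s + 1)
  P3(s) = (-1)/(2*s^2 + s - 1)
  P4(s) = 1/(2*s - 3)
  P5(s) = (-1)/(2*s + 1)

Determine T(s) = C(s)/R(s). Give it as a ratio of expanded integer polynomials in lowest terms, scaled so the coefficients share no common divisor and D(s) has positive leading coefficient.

Answer: (32*s^3 + 12*s^2 + 22*s - 28)/(32*s^5 - 8*s^4 - 60*s^3 - 10*s^2 + 13*s + 3)

Working:
Step 1. multiply P1, P2, P3 (series): (8 - 6*s)/(16*s^4 + 20*s^3 - 5*s - 1)
Step 2. add (P1*P2*P3), P4, P5 (parallel), giving the overall T(s)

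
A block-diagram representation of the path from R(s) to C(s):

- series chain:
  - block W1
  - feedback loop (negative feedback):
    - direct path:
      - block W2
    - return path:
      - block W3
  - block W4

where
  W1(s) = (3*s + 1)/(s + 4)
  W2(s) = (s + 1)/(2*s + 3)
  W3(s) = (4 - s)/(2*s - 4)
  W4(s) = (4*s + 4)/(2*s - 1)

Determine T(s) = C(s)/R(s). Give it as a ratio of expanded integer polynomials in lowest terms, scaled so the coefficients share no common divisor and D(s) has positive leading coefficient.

Answer: (24*s^4 + 8*s^3 - 72*s^2 - 72*s - 16)/(6*s^4 + 23*s^3 - 21*s^2 - 60*s + 32)

Working:
Step 1: close the feedback loop around W2, W3, giving (2*s^2 - 2*s - 4)/(3*s^2 + s - 8)
Step 2: multiply W1, [W2/(1+W2*W3)], W4 (series); the result is T(s) itself (integer coefficients, no common factor, positive leading denominator coefficient)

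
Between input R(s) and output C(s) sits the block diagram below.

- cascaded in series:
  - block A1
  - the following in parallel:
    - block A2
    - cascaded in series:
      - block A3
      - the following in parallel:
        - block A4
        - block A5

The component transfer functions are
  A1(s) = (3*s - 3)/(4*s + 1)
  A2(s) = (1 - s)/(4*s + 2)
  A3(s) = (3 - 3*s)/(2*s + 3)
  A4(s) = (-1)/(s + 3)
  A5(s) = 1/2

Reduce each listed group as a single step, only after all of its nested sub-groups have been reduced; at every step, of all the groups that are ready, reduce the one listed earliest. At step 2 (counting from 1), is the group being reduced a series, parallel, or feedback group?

(1) parallel reduction of A4, A5
(2) multiply A3, (A4+A5) (series)
(3) combine A2, (A3*(A4+A5)) in parallel
(4) multiply A1, (A2+(A3*(A4+A5))) (series)
Step 2: series.

Therefore the answer is series.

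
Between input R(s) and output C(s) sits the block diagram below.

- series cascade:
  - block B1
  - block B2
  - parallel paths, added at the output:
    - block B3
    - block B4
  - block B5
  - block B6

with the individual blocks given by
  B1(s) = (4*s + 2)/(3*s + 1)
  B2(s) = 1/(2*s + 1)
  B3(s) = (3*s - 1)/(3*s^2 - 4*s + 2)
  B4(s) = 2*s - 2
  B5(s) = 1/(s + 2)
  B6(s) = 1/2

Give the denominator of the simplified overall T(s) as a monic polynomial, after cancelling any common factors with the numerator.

Answer: s^4 + s^3 - 16*s^2/9 + 2*s/3 + 4/9

Working:
Step 1 - reduce the parallel group B3, B4 gives (6*s^3 - 14*s^2 + 15*s - 5)/(3*s^2 - 4*s + 2)
Step 2 - cascade B1, B2, (B3+B4), B5, B6 gives (6*s^3 - 14*s^2 + 15*s - 5)/(9*s^4 + 9*s^3 - 16*s^2 + 6*s + 4)
T(s) is the step-2 result (common factors already cancelled). Leading coefficient of the denominator: 9. Divide through by 9 for the monic polynomial.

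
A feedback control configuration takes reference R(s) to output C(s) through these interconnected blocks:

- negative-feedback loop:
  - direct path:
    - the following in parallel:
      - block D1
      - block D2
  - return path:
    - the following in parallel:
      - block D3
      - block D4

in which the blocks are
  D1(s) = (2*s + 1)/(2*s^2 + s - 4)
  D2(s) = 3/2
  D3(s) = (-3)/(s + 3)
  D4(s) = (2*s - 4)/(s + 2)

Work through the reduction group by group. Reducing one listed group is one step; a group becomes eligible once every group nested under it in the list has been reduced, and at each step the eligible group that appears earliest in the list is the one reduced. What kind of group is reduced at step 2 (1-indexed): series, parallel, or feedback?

The answer is parallel.

Reasoning:
Step 1 - combine D1, D2 in parallel
Step 2 - add D3, D4 (parallel)
Step 3 - feedback reduction of (D1+D2), (D3+D4)
Step 2 collapses a parallel group.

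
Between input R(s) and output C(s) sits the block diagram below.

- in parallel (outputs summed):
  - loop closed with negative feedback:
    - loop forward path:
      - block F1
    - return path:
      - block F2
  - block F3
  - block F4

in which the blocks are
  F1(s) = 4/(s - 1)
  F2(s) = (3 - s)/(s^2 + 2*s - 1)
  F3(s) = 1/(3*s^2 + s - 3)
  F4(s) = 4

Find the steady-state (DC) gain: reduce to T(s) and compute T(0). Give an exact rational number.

Step 1: close the feedback loop around F1, F2 -> (4*s^2 + 8*s - 4)/(s^3 + s^2 - 7*s + 13)
Step 2: reduce the parallel group [F1/(1+F1*F2)], F3, F4 -> (12*s^5 + 28*s^4 - 63*s^3 + 101*s^2 + 101*s - 131)/(3*s^5 + 4*s^4 - 23*s^3 + 29*s^2 + 34*s - 39)
DC gain: substitute s = 0 into T(s) from step 2: T(0) = -131/(-39) = 131/39.

Final answer: 131/39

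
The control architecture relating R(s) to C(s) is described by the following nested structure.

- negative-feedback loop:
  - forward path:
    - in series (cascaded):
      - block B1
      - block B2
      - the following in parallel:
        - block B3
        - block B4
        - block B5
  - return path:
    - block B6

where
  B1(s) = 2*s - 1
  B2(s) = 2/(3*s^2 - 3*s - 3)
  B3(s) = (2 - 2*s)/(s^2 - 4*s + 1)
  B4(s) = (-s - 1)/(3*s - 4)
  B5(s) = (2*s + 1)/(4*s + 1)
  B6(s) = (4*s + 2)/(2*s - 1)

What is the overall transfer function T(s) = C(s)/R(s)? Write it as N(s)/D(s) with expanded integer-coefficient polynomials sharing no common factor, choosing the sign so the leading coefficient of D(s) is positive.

Step 1: combine B3, B4, B5 in parallel: (2*s^4 - 42*s^3 + 87*s^2 - 8*s - 13)/(12*s^4 - 61*s^3 + 60*s^2 + 3*s - 4)
Step 2: series reduction of B1, B2, (B3+B4+B5): (8*s^5 - 172*s^4 + 432*s^3 - 206*s^2 - 36*s + 26)/(36*s^6 - 219*s^5 + 327*s^4 + 12*s^3 - 201*s^2 + 3*s + 12)
Step 3: reduce the feedback loop with forward (B1*B2*(B3+B4+B5)) and return B6 - this is the overall T(s), already in the required normalized form

Therefore the answer is (8*s^5 - 172*s^4 + 432*s^3 - 206*s^2 - 36*s + 26)/(36*s^6 - 203*s^5 - s^4 + 540*s^3 + 83*s^2 - 133*s - 40).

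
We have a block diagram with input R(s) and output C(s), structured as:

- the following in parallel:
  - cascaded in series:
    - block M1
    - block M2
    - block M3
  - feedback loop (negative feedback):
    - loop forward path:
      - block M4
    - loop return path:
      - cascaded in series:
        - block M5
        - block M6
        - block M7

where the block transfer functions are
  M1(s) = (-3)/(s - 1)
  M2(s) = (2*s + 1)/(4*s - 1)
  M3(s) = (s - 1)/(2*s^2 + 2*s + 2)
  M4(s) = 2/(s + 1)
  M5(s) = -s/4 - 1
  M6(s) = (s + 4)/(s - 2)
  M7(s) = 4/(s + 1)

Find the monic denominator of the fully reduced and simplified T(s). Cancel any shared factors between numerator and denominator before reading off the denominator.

Answer: s^6 - 5*s^5/4 - 79*s^4/4 - 50*s^3 - 157*s^2/4 - 83*s/4 + 17/2

Working:
1. multiply M1, M2, M3 (series): (-6*s - 3)/(8*s^3 + 6*s^2 + 6*s - 2)
2. series reduction of M5, M6, M7: (-s^2 - 8*s - 16)/(s^2 - s - 2)
3. close the feedback loop around M4, (M5*M6*M7): (2*s^2 - 2*s - 4)/(s^3 - 2*s^2 - 19*s - 34)
4. combine (M1*M2*M3), [M4/(1+M4*(M5*M6*M7))] in parallel: (16*s^5 - 10*s^4 - 23*s^3 + 80*s^2 + 241*s + 110)/(8*s^6 - 10*s^5 - 158*s^4 - 400*s^3 - 314*s^2 - 166*s + 68)
Step 4 gives the fully reduced T(s), with no common factor left to cancel. The denominator's leading coefficient is 8, so divide each of its coefficients by 8 to get the monic form.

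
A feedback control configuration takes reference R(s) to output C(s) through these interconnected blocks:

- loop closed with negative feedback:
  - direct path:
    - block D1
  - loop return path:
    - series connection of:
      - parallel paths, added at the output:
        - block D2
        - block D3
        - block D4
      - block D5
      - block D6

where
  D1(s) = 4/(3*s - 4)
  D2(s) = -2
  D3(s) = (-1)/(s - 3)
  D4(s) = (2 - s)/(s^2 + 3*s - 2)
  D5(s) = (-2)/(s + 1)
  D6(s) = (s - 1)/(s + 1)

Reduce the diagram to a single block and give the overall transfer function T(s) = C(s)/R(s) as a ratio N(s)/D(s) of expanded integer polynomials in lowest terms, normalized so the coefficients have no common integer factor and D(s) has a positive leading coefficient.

Answer: (4*s^5 + 8*s^4 - 40*s^3 - 64*s^2 + 4*s + 24)/(3*s^6 + 2*s^5 - 22*s^4 - 8*s^3 - 141*s^2 + 334*s - 152)

Working:
1. combine D2, D3, D4 in parallel, giving (-2*s^3 - 2*s^2 + 24*s - 16)/(s^3 - 11*s + 6)
2. multiply (D2+D3+D4), D5, D6 (series), giving (4*s^4 - 52*s^2 + 80*s - 32)/(s^5 + 2*s^4 - 10*s^3 - 16*s^2 + s + 6)
3. reduce the feedback loop with forward D1 and return ((D2+D3+D4)*D5*D6); the result is T(s) itself (integer coefficients, no common factor, positive leading denominator coefficient)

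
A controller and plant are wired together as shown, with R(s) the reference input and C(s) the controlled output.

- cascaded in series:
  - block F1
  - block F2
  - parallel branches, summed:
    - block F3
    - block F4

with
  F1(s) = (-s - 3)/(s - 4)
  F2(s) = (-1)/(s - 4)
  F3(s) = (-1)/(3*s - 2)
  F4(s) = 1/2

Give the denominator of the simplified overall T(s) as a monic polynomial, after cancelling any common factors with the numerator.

Step 1. parallel reduction of F3, F4 -> (3*s - 4)/(6*s - 4)
Step 2. cascade F1, F2, (F3+F4) -> (3*s^2 + 5*s - 12)/(6*s^3 - 52*s^2 + 128*s - 64)
Step 2 gives the fully reduced T(s), with no common factor left to cancel. The denominator's leading coefficient is 6, so divide each of its coefficients by 6 to get the monic form.

Therefore the answer is s^3 - 26*s^2/3 + 64*s/3 - 32/3.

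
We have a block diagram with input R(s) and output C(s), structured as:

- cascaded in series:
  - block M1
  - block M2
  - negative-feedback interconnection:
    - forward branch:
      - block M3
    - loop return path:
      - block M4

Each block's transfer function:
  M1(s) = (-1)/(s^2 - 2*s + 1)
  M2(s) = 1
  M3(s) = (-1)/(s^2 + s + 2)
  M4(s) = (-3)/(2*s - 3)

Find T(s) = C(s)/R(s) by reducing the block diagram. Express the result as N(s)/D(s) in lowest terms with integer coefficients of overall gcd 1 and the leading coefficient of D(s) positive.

Step 1 - apply the feedback formula to M3, M4 gives (3 - 2*s)/(2*s^3 - s^2 + s - 3)
Step 2 - combine M1, M2, [M3/(1+M3*M4)] in series: this yields T(s), and no further normalization is needed

Answer: (2*s - 3)/(2*s^5 - 5*s^4 + 5*s^3 - 6*s^2 + 7*s - 3)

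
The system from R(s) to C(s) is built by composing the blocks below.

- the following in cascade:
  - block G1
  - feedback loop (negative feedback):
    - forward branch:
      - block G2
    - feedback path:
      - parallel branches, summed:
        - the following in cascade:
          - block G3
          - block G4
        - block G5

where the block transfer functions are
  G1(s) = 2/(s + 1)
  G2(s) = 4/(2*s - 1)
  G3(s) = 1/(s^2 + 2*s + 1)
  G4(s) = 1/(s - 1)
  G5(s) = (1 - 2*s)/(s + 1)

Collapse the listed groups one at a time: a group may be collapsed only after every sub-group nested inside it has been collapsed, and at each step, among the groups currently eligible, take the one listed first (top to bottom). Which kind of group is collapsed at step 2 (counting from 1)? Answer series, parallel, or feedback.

Step 1: cascade G3, G4
Step 2: parallel reduction of (G3*G4), G5
Step 3: reduce the feedback loop with forward G2 and return ((G3*G4)+G5)
Step 4: combine G1, [G2/(1+G2*((G3*G4)+G5))] in series
Step 2: parallel.

Final answer: parallel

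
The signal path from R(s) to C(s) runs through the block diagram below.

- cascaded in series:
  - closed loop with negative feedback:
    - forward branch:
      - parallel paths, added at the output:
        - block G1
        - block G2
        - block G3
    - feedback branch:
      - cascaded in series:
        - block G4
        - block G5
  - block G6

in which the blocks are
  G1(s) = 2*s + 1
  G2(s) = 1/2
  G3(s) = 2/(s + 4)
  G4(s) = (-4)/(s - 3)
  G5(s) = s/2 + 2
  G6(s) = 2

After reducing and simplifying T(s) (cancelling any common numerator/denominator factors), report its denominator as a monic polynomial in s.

[1] reduce the parallel group G1, G2, G3 gives (4*s^2 + 19*s + 16)/(2*s + 8)
[2] multiply G4, G5 (series) gives (-2*s - 8)/(s - 3)
[3] feedback reduction of (G1+G2+G3), (G4*G5) gives (-4*s^3 - 7*s^2 + 41*s + 48)/(8*s^3 + 68*s^2 + 182*s + 152)
[4] reduce the series chain [(G1+G2+G3)/(1+(G1+G2+G3)*(G4*G5))], G6 gives (-4*s^3 - 7*s^2 + 41*s + 48)/(4*s^3 + 34*s^2 + 91*s + 76)
T(s) is the step-4 result (common factors already cancelled). Leading coefficient of the denominator: 4. Divide through by 4 for the monic polynomial.

Final answer: s^3 + 17*s^2/2 + 91*s/4 + 19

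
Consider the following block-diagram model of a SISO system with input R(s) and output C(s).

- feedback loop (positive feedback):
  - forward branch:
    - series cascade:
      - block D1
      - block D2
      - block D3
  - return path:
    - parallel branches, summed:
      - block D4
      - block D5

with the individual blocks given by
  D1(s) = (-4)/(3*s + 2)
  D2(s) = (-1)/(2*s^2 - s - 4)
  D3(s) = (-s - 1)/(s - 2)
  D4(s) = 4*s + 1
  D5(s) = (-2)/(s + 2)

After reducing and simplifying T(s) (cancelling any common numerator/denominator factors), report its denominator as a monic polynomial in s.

Reducing step by step:

Step 1 - cascade D1, D2, D3 -> (-4*s - 4)/(6*s^4 - 11*s^3 - 16*s^2 + 20*s + 16)
Step 2 - parallel reduction of D4, D5 -> (4*s^2 + 9*s)/(s + 2)
Step 3 - apply the feedback formula to (D1*D2*D3), (D4+D5) -> (-4*s^2 - 12*s - 8)/(6*s^5 + s^4 - 22*s^3 + 40*s^2 + 92*s + 32)
The result of step 3 is T(s) in lowest terms. Its denominator has leading coefficient 6; dividing the denominator through by 6 makes it monic.

Answer: s^5 + s^4/6 - 11*s^3/3 + 20*s^2/3 + 46*s/3 + 16/3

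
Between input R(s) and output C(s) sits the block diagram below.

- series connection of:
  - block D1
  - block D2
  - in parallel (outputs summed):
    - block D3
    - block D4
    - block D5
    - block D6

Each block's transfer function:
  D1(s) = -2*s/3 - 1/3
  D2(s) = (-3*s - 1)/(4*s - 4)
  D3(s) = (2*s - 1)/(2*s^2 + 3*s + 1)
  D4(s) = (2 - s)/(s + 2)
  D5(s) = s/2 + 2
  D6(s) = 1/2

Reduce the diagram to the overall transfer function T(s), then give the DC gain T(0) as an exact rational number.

[1] parallel reduction of D3, D4, D5, D6 = (2*s^4 + 13*s^3 + 48*s^2 + 53*s + 10)/(4*s^3 + 14*s^2 + 14*s + 4)
[2] reduce the series chain D1, D2, (D3+D4+D5+D6) = (6*s^5 + 41*s^4 + 157*s^3 + 207*s^2 + 83*s + 10)/(24*s^3 + 48*s^2 - 24*s - 48)
Evaluating the step-2 result (the overall T(s)) at s = 0 gives T(0) = 10/(-48) = -5/24.

Final answer: -5/24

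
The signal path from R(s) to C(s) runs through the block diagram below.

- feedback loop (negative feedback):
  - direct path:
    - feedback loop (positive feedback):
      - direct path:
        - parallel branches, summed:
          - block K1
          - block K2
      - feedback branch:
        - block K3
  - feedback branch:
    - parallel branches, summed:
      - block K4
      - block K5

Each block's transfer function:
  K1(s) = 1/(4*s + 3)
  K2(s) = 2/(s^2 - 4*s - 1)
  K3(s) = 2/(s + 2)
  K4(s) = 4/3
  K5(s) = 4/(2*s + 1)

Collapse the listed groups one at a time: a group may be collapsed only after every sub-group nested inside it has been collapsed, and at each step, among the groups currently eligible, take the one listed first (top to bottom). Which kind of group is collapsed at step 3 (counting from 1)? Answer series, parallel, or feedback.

Reducing step by step:

(1) combine K1, K2 in parallel
(2) apply the feedback formula to (K1+K2), K3
(3) parallel reduction of K4, K5
(4) feedback reduction of [(K1+K2)/(1-(K1+K2)*K3)], (K4+K5)
Step 3: parallel.

Answer: parallel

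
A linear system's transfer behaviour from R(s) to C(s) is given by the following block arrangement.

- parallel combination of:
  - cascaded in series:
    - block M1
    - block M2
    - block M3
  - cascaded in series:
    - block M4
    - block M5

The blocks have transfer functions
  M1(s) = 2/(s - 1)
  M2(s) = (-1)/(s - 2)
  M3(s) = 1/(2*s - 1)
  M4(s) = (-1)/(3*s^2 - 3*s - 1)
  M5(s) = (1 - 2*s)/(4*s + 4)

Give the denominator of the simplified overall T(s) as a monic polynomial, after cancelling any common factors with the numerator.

Reducing step by step:

Step 1 - multiply M1, M2, M3 (series), giving (-2)/(2*s^3 - 7*s^2 + 7*s - 2)
Step 2 - combine M4, M5 in series, giving (2*s - 1)/(12*s^3 - 16*s - 4)
Step 3 - reduce the parallel group (M1*M2*M3), (M4*M5), giving (4*s^4 - 40*s^3 + 21*s^2 + 21*s + 10)/(24*s^6 - 84*s^5 + 52*s^4 + 80*s^3 - 84*s^2 + 4*s + 8)
The result of step 3 is T(s) in lowest terms. Its denominator has leading coefficient 24; dividing the denominator through by 24 makes it monic.

Answer: s^6 - 7*s^5/2 + 13*s^4/6 + 10*s^3/3 - 7*s^2/2 + s/6 + 1/3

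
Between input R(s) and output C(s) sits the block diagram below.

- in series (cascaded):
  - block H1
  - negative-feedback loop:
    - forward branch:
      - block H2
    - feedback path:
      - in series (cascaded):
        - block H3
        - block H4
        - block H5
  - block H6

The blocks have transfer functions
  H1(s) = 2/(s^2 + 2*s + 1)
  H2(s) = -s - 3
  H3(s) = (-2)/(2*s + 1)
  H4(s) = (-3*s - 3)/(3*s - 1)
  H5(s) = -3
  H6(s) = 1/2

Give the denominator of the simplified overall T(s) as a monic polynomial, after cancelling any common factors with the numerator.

Step 1 - combine H3, H4, H5 in series, giving (-18*s - 18)/(6*s^2 + s - 1)
Step 2 - close the feedback loop around H2, (H3*H4*H5), giving (-6*s^3 - 19*s^2 - 2*s + 3)/(24*s^2 + 73*s + 53)
Step 3 - cascade H1, [H2/(1+H2*(H3*H4*H5))], H6, giving (-6*s^3 - 19*s^2 - 2*s + 3)/(24*s^4 + 121*s^3 + 223*s^2 + 179*s + 53)
T(s) is the step-3 result (common factors already cancelled). Leading coefficient of the denominator: 24. Divide through by 24 for the monic polynomial.

Hence the answer: s^4 + 121*s^3/24 + 223*s^2/24 + 179*s/24 + 53/24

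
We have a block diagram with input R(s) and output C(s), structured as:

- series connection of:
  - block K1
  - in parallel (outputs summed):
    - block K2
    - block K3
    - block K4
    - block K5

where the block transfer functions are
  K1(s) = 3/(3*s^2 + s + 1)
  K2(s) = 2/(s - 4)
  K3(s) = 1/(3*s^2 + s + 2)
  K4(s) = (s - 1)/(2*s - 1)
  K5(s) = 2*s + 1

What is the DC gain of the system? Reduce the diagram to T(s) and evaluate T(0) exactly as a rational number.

First reduce the diagram to T(s).

(1) reduce the parallel group K2, K3, K4, K5, giving (12*s^5 - 41*s^4 - 13*s^3 - 12*s^2 - 7*s + 16)/(6*s^4 - 25*s^3 + 7*s^2 - 14*s + 8)
(2) reduce the series chain K1, (K2+K3+K4+K5), giving (36*s^5 - 123*s^4 - 39*s^3 - 36*s^2 - 21*s + 48)/(18*s^6 - 69*s^5 + 2*s^4 - 60*s^3 + 17*s^2 - 6*s + 8)
Evaluating the step-2 result (the overall T(s)) at s = 0 gives T(0) = 48/8 = 6.

Answer: 6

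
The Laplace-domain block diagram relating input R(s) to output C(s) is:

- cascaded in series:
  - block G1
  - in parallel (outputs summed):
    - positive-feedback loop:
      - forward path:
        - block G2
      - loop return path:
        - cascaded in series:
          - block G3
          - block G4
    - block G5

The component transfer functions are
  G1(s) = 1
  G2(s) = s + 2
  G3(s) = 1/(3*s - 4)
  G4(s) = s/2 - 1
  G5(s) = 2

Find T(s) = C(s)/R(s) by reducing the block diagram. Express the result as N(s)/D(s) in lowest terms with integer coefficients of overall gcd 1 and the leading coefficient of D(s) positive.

Reducing step by step:

Step 1 - combine G3, G4 in series, giving (s - 2)/(6*s - 8)
Step 2 - reduce the feedback loop with forward G2 and return (G3*G4), giving (-6*s^2 - 4*s + 16)/(s^2 - 6*s + 4)
Step 3 - add [G2/(1-G2*(G3*G4))], G5 (parallel), giving (-4*s^2 - 16*s + 24)/(s^2 - 6*s + 4)
Step 4 - reduce the series chain G1, ([G2/(1-G2*(G3*G4))]+G5), which is the overall transfer function T(s) = C(s)/R(s) in lowest terms

Answer: (-4*s^2 - 16*s + 24)/(s^2 - 6*s + 4)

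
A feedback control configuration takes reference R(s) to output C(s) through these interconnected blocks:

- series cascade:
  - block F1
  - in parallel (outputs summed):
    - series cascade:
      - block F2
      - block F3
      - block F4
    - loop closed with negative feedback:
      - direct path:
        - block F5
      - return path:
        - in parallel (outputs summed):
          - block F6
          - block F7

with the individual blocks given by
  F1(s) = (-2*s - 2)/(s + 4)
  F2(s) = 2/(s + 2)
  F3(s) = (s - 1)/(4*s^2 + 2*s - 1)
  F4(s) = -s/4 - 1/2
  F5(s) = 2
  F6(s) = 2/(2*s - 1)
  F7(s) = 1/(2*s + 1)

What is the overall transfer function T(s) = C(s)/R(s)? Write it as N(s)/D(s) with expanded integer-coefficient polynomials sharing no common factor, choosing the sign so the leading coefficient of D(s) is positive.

Answer: (-64*s^5 - 92*s^4 + 12*s^3 + 37*s^2 - 8*s - 5)/(16*s^5 + 120*s^4 + 248*s^3 + 86*s^2 - 41*s - 4)

Working:
Step 1. cascade F2, F3, F4, giving (1 - s)/(8*s^2 + 4*s - 2)
Step 2. add F6, F7 (parallel), giving (6*s + 1)/(4*s^2 - 1)
Step 3. collapse the loop (F5 forward, (F6+F7) return), giving (8*s^2 - 2)/(4*s^2 + 12*s + 1)
Step 4. add (F2*F3*F4), [F5/(1+F5*(F6+F7))] (parallel), giving (64*s^4 + 28*s^3 - 40*s^2 + 3*s + 5)/(32*s^4 + 112*s^3 + 48*s^2 - 20*s - 2)
Step 5. combine F1, ((F2*F3*F4)+[F5/(1+F5*(F6+F7))]) in series - this is the overall T(s), already in the required normalized form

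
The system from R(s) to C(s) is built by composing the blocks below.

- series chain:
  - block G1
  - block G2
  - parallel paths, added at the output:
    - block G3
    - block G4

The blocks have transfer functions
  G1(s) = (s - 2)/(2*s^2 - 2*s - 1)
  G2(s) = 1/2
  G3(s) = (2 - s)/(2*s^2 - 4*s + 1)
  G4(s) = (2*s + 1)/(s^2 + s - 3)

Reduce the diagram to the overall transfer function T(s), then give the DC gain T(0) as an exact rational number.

First reduce the diagram to T(s).

1. reduce the parallel group G3, G4 -> (3*s^3 - 5*s^2 + 3*s - 5)/(2*s^4 - 2*s^3 - 9*s^2 + 13*s - 3)
2. cascade G1, G2, (G3+G4) -> (3*s^4 - 11*s^3 + 13*s^2 - 11*s + 10)/(8*s^6 - 16*s^5 - 32*s^4 + 92*s^3 - 46*s^2 - 14*s + 6)
Step 2 gives the overall T(s). Then T(0) = 10/6 = 5/3.

Answer: 5/3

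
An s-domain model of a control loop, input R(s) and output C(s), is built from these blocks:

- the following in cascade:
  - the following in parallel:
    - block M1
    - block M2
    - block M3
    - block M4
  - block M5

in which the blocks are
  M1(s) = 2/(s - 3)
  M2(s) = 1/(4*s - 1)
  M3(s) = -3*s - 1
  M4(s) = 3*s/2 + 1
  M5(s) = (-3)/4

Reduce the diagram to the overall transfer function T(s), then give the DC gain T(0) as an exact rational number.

Answer: 5/4

Working:
Step 1. sum the parallel branches M1, M2, M3, M4: (-12*s^3 + 39*s^2 + 9*s - 10)/(8*s^2 - 26*s + 6)
Step 2. combine (M1+M2+M3+M4), M5 in series: (36*s^3 - 117*s^2 - 27*s + 30)/(32*s^2 - 104*s + 24)
The step-2 result is T(s). Setting s = 0: T(0) = 30/24 = 5/4.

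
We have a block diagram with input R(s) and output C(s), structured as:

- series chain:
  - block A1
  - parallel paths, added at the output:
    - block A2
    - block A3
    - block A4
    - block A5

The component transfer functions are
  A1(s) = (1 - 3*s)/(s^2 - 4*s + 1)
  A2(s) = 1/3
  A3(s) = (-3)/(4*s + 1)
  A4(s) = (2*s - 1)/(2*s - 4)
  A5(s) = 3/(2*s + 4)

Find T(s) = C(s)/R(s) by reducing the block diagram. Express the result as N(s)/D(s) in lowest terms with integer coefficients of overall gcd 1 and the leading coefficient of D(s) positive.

Step 1. combine A2, A3, A4, A5 in parallel = (16*s^3 + 31*s^2 - 55*s + 20)/(12*s^3 + 3*s^2 - 48*s - 12)
Step 2. multiply A1, (A2+A3+A4+A5) (series): this yields T(s), and no further normalization is needed

Answer: (-48*s^4 - 77*s^3 + 196*s^2 - 115*s + 20)/(12*s^5 - 45*s^4 - 48*s^3 + 183*s^2 - 12)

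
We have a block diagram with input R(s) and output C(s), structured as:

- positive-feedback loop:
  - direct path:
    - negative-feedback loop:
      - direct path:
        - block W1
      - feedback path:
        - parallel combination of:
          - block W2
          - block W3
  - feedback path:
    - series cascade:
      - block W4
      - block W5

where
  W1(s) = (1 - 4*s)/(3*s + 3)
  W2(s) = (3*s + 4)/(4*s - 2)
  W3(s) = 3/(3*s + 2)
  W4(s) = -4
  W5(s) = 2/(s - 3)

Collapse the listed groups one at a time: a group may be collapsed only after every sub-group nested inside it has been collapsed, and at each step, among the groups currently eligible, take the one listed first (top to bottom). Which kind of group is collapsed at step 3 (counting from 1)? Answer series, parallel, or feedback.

(1) combine W2, W3 in parallel
(2) apply the feedback formula to W1, (W2+W3)
(3) multiply W4, W5 (series)
(4) apply the feedback formula to [W1/(1+W1*(W2+W3))], (W4*W5)
Step 3 collapses a series group.

Final answer: series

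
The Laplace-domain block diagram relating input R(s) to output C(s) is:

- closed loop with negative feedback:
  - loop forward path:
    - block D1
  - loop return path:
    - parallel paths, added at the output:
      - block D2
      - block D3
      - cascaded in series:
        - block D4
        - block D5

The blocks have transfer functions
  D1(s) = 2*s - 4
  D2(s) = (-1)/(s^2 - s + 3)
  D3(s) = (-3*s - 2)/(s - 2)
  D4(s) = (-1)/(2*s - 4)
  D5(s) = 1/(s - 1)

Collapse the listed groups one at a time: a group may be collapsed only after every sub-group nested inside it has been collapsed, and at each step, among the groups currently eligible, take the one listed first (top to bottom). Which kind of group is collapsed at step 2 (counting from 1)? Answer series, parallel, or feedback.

1. combine D4, D5 in series
2. parallel reduction of D2, D3, (D4*D5)
3. apply the feedback formula to D1, (D2+D3+(D4*D5))
At step 2 the group reduced is parallel.

Therefore the answer is parallel.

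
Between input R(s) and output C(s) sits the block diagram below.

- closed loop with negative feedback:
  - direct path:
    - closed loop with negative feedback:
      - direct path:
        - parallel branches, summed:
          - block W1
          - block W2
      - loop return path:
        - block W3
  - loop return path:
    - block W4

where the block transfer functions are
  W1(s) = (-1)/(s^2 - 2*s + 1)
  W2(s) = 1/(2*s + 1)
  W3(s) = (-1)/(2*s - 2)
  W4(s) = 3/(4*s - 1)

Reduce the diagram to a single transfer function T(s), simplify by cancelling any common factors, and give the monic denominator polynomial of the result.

Reducing step by step:

Step 1: combine W1, W2 in parallel: (s^2 - 4*s)/(2*s^3 - 3*s^2 + 1)
Step 2: apply the feedback formula to (W1+W2), W3: (2*s^3 - 10*s^2 + 8*s)/(4*s^4 - 10*s^3 + 5*s^2 + 6*s - 2)
Step 3: close the feedback loop around [(W1+W2)/(1+(W1+W2)*W3)], W4: (8*s^4 - 42*s^3 + 42*s^2 - 8*s)/(16*s^5 - 44*s^4 + 36*s^3 - 11*s^2 + 10*s + 2)
T(s) is the step-3 result (common factors already cancelled). Leading coefficient of the denominator: 16. Divide through by 16 for the monic polynomial.

Answer: s^5 - 11*s^4/4 + 9*s^3/4 - 11*s^2/16 + 5*s/8 + 1/8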